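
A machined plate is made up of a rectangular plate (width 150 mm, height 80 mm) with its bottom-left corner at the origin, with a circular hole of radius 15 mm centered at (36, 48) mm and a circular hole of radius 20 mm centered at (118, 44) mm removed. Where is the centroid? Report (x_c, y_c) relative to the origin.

Part | A | x̄ᵢ | ȳᵢ | A·x̄ᵢ | A·ȳᵢ
plate | 12000.00 | 75.00 | 40.00 | 900000.00 | 480000.00
hole 1 | -706.86 | 36.00 | 48.00 | -25446.90 | -33929.20
hole 2 | -1256.64 | 118.00 | 44.00 | -148283.17 | -55292.03
Σ | 10036.50 |  |  | 726269.93 | 390778.77
x_c = 726269.93 / 10036.50 = 72.36 mm
y_c = 390778.77 / 10036.50 = 38.94 mm

x_c = 72.36 mm, y_c = 38.94 mm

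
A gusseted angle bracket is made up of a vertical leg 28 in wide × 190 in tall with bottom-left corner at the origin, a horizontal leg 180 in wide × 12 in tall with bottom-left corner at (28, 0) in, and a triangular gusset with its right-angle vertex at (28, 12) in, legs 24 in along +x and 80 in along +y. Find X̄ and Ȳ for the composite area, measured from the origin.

X̄ = 43.12 in, Ȳ = 65.82 in

Part | A | x̄ᵢ | ȳᵢ | A·x̄ᵢ | A·ȳᵢ
vertical leg | 5320.00 | 14.00 | 95.00 | 74480.00 | 505400.00
horizontal leg | 2160.00 | 118.00 | 6.00 | 254880.00 | 12960.00
gusset | 960.00 | 36.00 | 38.67 | 34560.00 | 37120.00
Σ | 8440.00 |  |  | 363920.00 | 555480.00
X̄ = 363920.00 / 8440.00 = 43.12 in
Ȳ = 555480.00 / 8440.00 = 65.82 in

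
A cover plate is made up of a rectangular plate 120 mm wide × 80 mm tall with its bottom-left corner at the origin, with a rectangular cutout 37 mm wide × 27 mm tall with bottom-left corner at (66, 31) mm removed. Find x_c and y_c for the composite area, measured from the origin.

plate: A = 120 × 80 = 9600.00, centroid at (60.00, 40.00).
hole: A = −(37 × 27) = -999.00, centroid at (84.50, 44.50).
ΣA = 8601.00 mm²
ΣAx_c = (9600.00)(60.00) + (-999.00)(84.50) = 491584.50 mm³
ΣAy_c = (9600.00)(40.00) + (-999.00)(44.50) = 339544.50 mm³
x_c = 491584.50 / 8601.00 = 57.15 mm
y_c = 339544.50 / 8601.00 = 39.48 mm

x_c = 57.15 mm, y_c = 39.48 mm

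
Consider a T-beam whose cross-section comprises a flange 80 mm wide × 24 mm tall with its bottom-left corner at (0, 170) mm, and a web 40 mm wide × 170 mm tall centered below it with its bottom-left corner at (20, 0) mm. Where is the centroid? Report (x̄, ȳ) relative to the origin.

x̄ = 40.00 mm, ȳ = 106.36 mm

Part | A | x̄ᵢ | ȳᵢ | A·x̄ᵢ | A·ȳᵢ
web | 6800.00 | 40.00 | 85.00 | 272000.00 | 578000.00
flange | 1920.00 | 40.00 | 182.00 | 76800.00 | 349440.00
Σ | 8720.00 |  |  | 348800.00 | 927440.00
x̄ = 348800.00 / 8720.00 = 40.00 mm
ȳ = 927440.00 / 8720.00 = 106.36 mm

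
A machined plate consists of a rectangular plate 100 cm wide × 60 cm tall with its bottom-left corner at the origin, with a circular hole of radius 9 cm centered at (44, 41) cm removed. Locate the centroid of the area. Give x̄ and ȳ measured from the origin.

plate: A = 100 × 60 = 6000.00, centroid at (50.00, 30.00).
hole: A = −π·9² = -254.47, centroid at (44.00, 41.00).
ΣA = 5745.53 cm², ΣAx̄ = 288803.36 cm³, ΣAȳ = 169566.77 cm³.
x̄ = 288803.36/5745.53 = 50.27 cm; ȳ = 169566.77/5745.53 = 29.51 cm.

x̄ = 50.27 cm, ȳ = 29.51 cm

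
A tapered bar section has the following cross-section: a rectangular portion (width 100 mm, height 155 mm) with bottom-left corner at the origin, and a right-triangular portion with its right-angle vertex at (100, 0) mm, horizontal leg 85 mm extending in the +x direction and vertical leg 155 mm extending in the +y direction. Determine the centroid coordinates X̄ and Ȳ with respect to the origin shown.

X̄ = 73.36 mm, Ȳ = 69.80 mm

rectangular portion: A = 100 × 155 = 15500.00, centroid at (50.00, 77.50).
triangular portion: A = ½·85·155 = 6587.50, centroid at (128.33, 51.67).
ΣA = 22087.50 mm², ΣAX̄ = 1620395.83 mm³, ΣAȲ = 1541604.17 mm³.
X̄ = 1620395.83/22087.50 = 73.36 mm; Ȳ = 1541604.17/22087.50 = 69.80 mm.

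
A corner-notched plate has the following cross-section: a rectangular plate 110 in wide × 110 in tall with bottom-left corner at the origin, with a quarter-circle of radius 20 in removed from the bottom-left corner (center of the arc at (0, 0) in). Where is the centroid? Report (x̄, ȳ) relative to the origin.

x̄ = 56.24 in, ȳ = 56.24 in

plate: A = 110 × 110 = 12100.00, centroid at (55.00, 55.00).
removed quarter-circle: A = −¼π·20² = -314.16, centroid at (8.49, 8.49).
ΣA = 11785.84 in², ΣAx̄ = 662833.33 in³, ΣAȳ = 662833.33 in³.
x̄ = 662833.33/11785.84 = 56.24 in; ȳ = 662833.33/11785.84 = 56.24 in.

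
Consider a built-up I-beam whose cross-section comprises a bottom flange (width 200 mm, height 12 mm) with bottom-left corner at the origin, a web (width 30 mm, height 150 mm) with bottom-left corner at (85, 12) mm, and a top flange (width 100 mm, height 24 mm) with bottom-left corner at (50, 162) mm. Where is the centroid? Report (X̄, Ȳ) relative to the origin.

Part | A | x̄ᵢ | ȳᵢ | A·x̄ᵢ | A·ȳᵢ
bottom flange | 2400.00 | 100.00 | 6.00 | 240000.00 | 14400.00
web | 4500.00 | 100.00 | 87.00 | 450000.00 | 391500.00
top flange | 2400.00 | 100.00 | 174.00 | 240000.00 | 417600.00
Σ | 9300.00 |  |  | 930000.00 | 823500.00
X̄ = 930000.00 / 9300.00 = 100.00 mm
Ȳ = 823500.00 / 9300.00 = 88.55 mm

X̄ = 100.00 mm, Ȳ = 88.55 mm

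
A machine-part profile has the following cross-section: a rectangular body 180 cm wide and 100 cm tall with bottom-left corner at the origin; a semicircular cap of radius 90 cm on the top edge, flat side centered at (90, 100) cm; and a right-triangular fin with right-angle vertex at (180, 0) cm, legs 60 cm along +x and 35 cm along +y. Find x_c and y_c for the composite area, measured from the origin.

Part | A | x̄ᵢ | ȳᵢ | A·x̄ᵢ | A·ȳᵢ
rectangular body | 18000.00 | 90.00 | 50.00 | 1620000.00 | 900000.00
semicircular top | 12723.45 | 90.00 | 138.20 | 1145110.52 | 1758345.02
triangular fin | 1050.00 | 200.00 | 11.67 | 210000.00 | 12250.00
Σ | 31773.45 |  |  | 2975110.52 | 2670595.02
x_c = 2975110.52 / 31773.45 = 93.64 cm
y_c = 2670595.02 / 31773.45 = 84.05 cm

x_c = 93.64 cm, y_c = 84.05 cm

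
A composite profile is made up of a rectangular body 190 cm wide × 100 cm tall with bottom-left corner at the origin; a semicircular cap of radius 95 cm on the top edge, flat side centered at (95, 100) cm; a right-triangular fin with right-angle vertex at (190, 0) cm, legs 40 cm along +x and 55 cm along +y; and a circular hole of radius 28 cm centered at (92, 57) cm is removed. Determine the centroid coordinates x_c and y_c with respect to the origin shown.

rectangular body: A = 190 × 100 = 19000.00, centroid at (95.00, 50.00).
semicircular top: A = ½π·95² = 14176.44, centroid at (95.00, 140.32).
triangular fin: A = ½·40·55 = 1100.00, centroid at (203.33, 18.33).
hole: A = −π·28² = -2463.01, centroid at (92.00, 57.00).
ΣA = 31813.43 cm²
ΣAx_c = (19000.00)(95.00) + (14176.44)(95.00) + (1100.00)(203.33) + (-2463.01)(92.00) = 3148831.37 cm³
ΣAy_c = (19000.00)(50.00) + (14176.44)(140.32) + (1100.00)(18.33) + (-2463.01)(57.00) = 2819002.19 cm³
x_c = 3148831.37 / 31813.43 = 98.98 cm
y_c = 2819002.19 / 31813.43 = 88.61 cm

x_c = 98.98 cm, y_c = 88.61 cm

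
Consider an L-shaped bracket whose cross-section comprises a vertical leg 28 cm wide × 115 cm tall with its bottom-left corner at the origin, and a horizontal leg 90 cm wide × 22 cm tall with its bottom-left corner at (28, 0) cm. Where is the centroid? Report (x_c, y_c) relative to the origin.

vertical leg: A = 28 × 115 = 3220.00, centroid at (14.00, 57.50).
horizontal leg: A = 90 × 22 = 1980.00, centroid at (73.00, 11.00).
ΣA = 5200.00 cm²
ΣAx_c = (3220.00)(14.00) + (1980.00)(73.00) = 189620.00 cm³
ΣAy_c = (3220.00)(57.50) + (1980.00)(11.00) = 206930.00 cm³
x_c = 189620.00 / 5200.00 = 36.47 cm
y_c = 206930.00 / 5200.00 = 39.79 cm

x_c = 36.47 cm, y_c = 39.79 cm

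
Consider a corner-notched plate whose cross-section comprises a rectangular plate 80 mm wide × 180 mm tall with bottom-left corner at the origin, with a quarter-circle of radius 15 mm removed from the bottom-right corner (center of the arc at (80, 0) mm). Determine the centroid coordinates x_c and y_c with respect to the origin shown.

x_c = 39.58 mm, y_c = 91.04 mm

plate: A = 80 × 180 = 14400.00, centroid at (40.00, 90.00).
removed quarter-circle: A = −¼π·15² = -176.71, centroid at (73.63, 6.37).
ΣA = 14223.29 mm², ΣAx_c = 562987.83 mm³, ΣAy_c = 1294875.00 mm³.
x_c = 562987.83/14223.29 = 39.58 mm; y_c = 1294875.00/14223.29 = 91.04 mm.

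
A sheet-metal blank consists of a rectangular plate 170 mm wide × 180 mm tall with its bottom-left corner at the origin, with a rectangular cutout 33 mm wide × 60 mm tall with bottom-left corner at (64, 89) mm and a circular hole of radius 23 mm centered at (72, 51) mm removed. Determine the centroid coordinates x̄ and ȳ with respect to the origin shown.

x̄ = 86.13 mm, ȳ = 90.27 mm

plate: A = 170 × 180 = 30600.00, centroid at (85.00, 90.00).
hole 1: A = −(33 × 60) = -1980.00, centroid at (80.50, 119.00).
hole 2: A = −π·23² = -1661.90, centroid at (72.00, 51.00).
ΣA = 26958.10 mm², ΣAx̄ = 2321953.02 mm³, ΣAȳ = 2433622.97 mm³.
x̄ = 2321953.02/26958.10 = 86.13 mm; ȳ = 2433622.97/26958.10 = 90.27 mm.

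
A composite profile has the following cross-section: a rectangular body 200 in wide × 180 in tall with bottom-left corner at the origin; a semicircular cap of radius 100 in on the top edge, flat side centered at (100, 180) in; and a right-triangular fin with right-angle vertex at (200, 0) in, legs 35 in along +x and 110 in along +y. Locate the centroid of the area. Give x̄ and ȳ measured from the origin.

x̄ = 104.01 in, ȳ = 126.88 in

rectangular body: A = 200 × 180 = 36000.00, centroid at (100.00, 90.00).
semicircular top: A = ½π·100² = 15707.96, centroid at (100.00, 222.44).
triangular fin: A = ½·35·110 = 1925.00, centroid at (211.67, 36.67).
ΣA = 53632.96 in²
ΣAx̄ = (36000.00)(100.00) + (15707.96)(100.00) + (1925.00)(211.67) = 5578254.66 in³
ΣAȳ = (36000.00)(90.00) + (15707.96)(222.44) + (1925.00)(36.67) = 6804683.39 in³
x̄ = 5578254.66 / 53632.96 = 104.01 in
ȳ = 6804683.39 / 53632.96 = 126.88 in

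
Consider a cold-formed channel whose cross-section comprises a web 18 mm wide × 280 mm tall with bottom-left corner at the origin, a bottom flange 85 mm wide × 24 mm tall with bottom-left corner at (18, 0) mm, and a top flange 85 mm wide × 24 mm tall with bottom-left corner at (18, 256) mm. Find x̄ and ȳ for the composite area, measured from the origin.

x̄ = 32.04 mm, ȳ = 140.00 mm

web: A = 18 × 280 = 5040.00, centroid at (9.00, 140.00).
bottom flange: A = 85 × 24 = 2040.00, centroid at (60.50, 12.00).
top flange: A = 85 × 24 = 2040.00, centroid at (60.50, 268.00).
ΣA = 9120.00 mm²
ΣAx̄ = (5040.00)(9.00) + (2040.00)(60.50) + (2040.00)(60.50) = 292200.00 mm³
ΣAȳ = (5040.00)(140.00) + (2040.00)(12.00) + (2040.00)(268.00) = 1276800.00 mm³
x̄ = 292200.00 / 9120.00 = 32.04 mm
ȳ = 1276800.00 / 9120.00 = 140.00 mm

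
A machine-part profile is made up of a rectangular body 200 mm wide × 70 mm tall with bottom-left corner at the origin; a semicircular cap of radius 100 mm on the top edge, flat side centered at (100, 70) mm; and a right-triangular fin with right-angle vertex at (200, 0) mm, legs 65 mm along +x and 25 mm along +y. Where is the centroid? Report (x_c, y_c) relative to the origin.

rectangular body: A = 200 × 70 = 14000.00, centroid at (100.00, 35.00).
semicircular top: A = ½π·100² = 15707.96, centroid at (100.00, 112.44).
triangular fin: A = ½·65·25 = 812.50, centroid at (221.67, 8.33).
ΣA = 30520.46 mm²
ΣAx_c = (14000.00)(100.00) + (15707.96)(100.00) + (812.50)(221.67) = 3150900.49 mm³
ΣAy_c = (14000.00)(35.00) + (15707.96)(112.44) + (812.50)(8.33) = 2262994.93 mm³
x_c = 3150900.49 / 30520.46 = 103.24 mm
y_c = 2262994.93 / 30520.46 = 74.15 mm

x_c = 103.24 mm, y_c = 74.15 mm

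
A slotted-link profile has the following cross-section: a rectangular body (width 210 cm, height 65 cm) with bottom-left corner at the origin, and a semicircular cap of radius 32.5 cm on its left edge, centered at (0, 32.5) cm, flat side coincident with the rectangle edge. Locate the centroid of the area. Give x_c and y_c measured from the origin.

x_c = 92.13 cm, y_c = 32.50 cm

rectangular body: A = 210 × 65 = 13650.00, centroid at (105.00, 32.50).
semicircular end: A = ½π·32.5² = 1659.15, centroid at (-13.79, 32.50).
ΣA = 15309.15 cm²
ΣAx_c = (13650.00)(105.00) + (1659.15)(-13.79) = 1410364.58 cm³
ΣAy_c = (13650.00)(32.50) + (1659.15)(32.50) = 497547.49 cm³
x_c = 1410364.58 / 15309.15 = 92.13 cm
y_c = 497547.49 / 15309.15 = 32.50 cm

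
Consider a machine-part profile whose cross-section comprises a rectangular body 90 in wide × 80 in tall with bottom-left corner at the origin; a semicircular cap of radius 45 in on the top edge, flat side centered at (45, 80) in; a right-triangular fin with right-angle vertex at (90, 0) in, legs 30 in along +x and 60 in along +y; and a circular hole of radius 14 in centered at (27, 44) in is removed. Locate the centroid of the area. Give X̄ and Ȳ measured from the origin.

X̄ = 50.68 in, Ȳ = 55.71 in

rectangular body: A = 90 × 80 = 7200.00, centroid at (45.00, 40.00).
semicircular top: A = ½π·45² = 3180.86, centroid at (45.00, 99.10).
triangular fin: A = ½·30·60 = 900.00, centroid at (100.00, 20.00).
hole: A = −π·14² = -615.75, centroid at (27.00, 44.00).
ΣA = 10665.11 in², ΣAX̄ = 540513.51 in³, ΣAȲ = 594125.91 in³.
X̄ = 540513.51/10665.11 = 50.68 in; Ȳ = 594125.91/10665.11 = 55.71 in.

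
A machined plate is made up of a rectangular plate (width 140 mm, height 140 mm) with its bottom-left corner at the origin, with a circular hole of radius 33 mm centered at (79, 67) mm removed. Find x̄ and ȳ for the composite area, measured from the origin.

x̄ = 68.10 mm, ȳ = 70.63 mm

plate: A = 140 × 140 = 19600.00, centroid at (70.00, 70.00).
hole: A = −π·33² = -3421.19, centroid at (79.00, 67.00).
ΣA = 16178.81 mm²
ΣAx̄ = (19600.00)(70.00) + (-3421.19)(79.00) = 1101725.64 mm³
ΣAȳ = (19600.00)(70.00) + (-3421.19)(67.00) = 1142779.98 mm³
x̄ = 1101725.64 / 16178.81 = 68.10 mm
ȳ = 1142779.98 / 16178.81 = 70.63 mm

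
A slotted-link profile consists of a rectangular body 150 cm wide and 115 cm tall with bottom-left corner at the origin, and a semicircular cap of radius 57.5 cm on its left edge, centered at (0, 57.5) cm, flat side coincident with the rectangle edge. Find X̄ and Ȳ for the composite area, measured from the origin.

Part | A | x̄ᵢ | ȳᵢ | A·x̄ᵢ | A·ȳᵢ
rectangular body | 17250.00 | 75.00 | 57.50 | 1293750.00 | 991875.00
semicircular end | 5193.45 | -24.40 | 57.50 | -126739.58 | 298623.11
Σ | 22443.45 |  |  | 1167010.42 | 1290498.11
X̄ = 1167010.42 / 22443.45 = 52.00 cm
Ȳ = 1290498.11 / 22443.45 = 57.50 cm

X̄ = 52.00 cm, Ȳ = 57.50 cm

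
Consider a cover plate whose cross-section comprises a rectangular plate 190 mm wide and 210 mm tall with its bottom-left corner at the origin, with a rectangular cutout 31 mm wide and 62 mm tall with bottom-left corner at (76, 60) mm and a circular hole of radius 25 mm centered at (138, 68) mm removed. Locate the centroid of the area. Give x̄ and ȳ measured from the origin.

x̄ = 92.84 mm, ȳ = 107.76 mm

Part | A | x̄ᵢ | ȳᵢ | A·x̄ᵢ | A·ȳᵢ
plate | 39900.00 | 95.00 | 105.00 | 3790500.00 | 4189500.00
hole 1 | -1922.00 | 91.50 | 91.00 | -175863.00 | -174902.00
hole 2 | -1963.50 | 138.00 | 68.00 | -270962.37 | -133517.69
Σ | 36014.50 |  |  | 3343674.63 | 3881080.31
x̄ = 3343674.63 / 36014.50 = 92.84 mm
ȳ = 3881080.31 / 36014.50 = 107.76 mm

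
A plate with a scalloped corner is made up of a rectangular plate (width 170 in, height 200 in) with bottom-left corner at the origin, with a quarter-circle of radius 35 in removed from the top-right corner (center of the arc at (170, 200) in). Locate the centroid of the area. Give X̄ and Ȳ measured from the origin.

plate: A = 170 × 200 = 34000.00, centroid at (85.00, 100.00).
removed quarter-circle: A = −¼π·35² = -962.11, centroid at (155.15, 185.15).
ΣA = 33037.89 in², ΣAX̄ = 2740732.50 in³, ΣAȲ = 3221869.12 in³.
X̄ = 2740732.50/33037.89 = 82.96 in; Ȳ = 3221869.12/33037.89 = 97.52 in.

X̄ = 82.96 in, Ȳ = 97.52 in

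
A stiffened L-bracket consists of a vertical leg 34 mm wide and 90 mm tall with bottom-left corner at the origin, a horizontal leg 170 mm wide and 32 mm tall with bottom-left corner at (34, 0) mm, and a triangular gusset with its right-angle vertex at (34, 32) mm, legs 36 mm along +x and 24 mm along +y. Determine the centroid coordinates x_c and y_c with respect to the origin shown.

x_c = 80.53 mm, y_c = 27.10 mm

vertical leg: A = 34 × 90 = 3060.00, centroid at (17.00, 45.00).
horizontal leg: A = 170 × 32 = 5440.00, centroid at (119.00, 16.00).
gusset: A = ½·36·24 = 432.00, centroid at (46.00, 40.00).
ΣA = 8932.00 mm²
ΣAx_c = (3060.00)(17.00) + (5440.00)(119.00) + (432.00)(46.00) = 719252.00 mm³
ΣAy_c = (3060.00)(45.00) + (5440.00)(16.00) + (432.00)(40.00) = 242020.00 mm³
x_c = 719252.00 / 8932.00 = 80.53 mm
y_c = 242020.00 / 8932.00 = 27.10 mm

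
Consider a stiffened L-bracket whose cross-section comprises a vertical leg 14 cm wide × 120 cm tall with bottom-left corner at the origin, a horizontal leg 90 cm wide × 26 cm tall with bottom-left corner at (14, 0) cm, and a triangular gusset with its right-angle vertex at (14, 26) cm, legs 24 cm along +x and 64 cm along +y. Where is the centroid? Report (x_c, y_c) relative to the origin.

x_c = 34.82 cm, y_c = 35.00 cm

Part | A | x̄ᵢ | ȳᵢ | A·x̄ᵢ | A·ȳᵢ
vertical leg | 1680.00 | 7.00 | 60.00 | 11760.00 | 100800.00
horizontal leg | 2340.00 | 59.00 | 13.00 | 138060.00 | 30420.00
gusset | 768.00 | 22.00 | 47.33 | 16896.00 | 36352.00
Σ | 4788.00 |  |  | 166716.00 | 167572.00
x_c = 166716.00 / 4788.00 = 34.82 cm
y_c = 167572.00 / 4788.00 = 35.00 cm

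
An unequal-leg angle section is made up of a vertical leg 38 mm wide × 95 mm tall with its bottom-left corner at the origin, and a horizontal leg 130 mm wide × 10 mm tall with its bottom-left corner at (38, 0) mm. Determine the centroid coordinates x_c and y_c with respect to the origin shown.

x_c = 41.24 mm, y_c = 36.25 mm

Part | A | x̄ᵢ | ȳᵢ | A·x̄ᵢ | A·ȳᵢ
vertical leg | 3610.00 | 19.00 | 47.50 | 68590.00 | 171475.00
horizontal leg | 1300.00 | 103.00 | 5.00 | 133900.00 | 6500.00
Σ | 4910.00 |  |  | 202490.00 | 177975.00
x_c = 202490.00 / 4910.00 = 41.24 mm
y_c = 177975.00 / 4910.00 = 36.25 mm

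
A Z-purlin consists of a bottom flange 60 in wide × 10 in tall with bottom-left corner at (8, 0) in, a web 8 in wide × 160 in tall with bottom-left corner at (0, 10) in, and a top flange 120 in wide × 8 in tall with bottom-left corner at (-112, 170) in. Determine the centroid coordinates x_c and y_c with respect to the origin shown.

x_c = -7.75 in, y_c = 100.44 in

bottom flange: A = 60 × 10 = 600.00, centroid at (38.00, 5.00).
web: A = 8 × 160 = 1280.00, centroid at (4.00, 90.00).
top flange: A = 120 × 8 = 960.00, centroid at (-52.00, 174.00).
ΣA = 2840.00 in², ΣAx_c = -22000.00 in³, ΣAy_c = 285240.00 in³.
x_c = -22000.00/2840.00 = -7.75 in; y_c = 285240.00/2840.00 = 100.44 in.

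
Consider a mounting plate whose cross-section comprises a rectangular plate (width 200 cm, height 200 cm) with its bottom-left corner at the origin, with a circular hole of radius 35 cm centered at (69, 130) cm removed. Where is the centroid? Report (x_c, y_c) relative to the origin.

x_c = 103.30 cm, y_c = 96.81 cm

plate: A = 200 × 200 = 40000.00, centroid at (100.00, 100.00).
hole: A = −π·35² = -3848.45, centroid at (69.00, 130.00).
ΣA = 36151.55 cm²
ΣAx_c = (40000.00)(100.00) + (-3848.45)(69.00) = 3734456.88 cm³
ΣAy_c = (40000.00)(100.00) + (-3848.45)(130.00) = 3499701.37 cm³
x_c = 3734456.88 / 36151.55 = 103.30 cm
y_c = 3499701.37 / 36151.55 = 96.81 cm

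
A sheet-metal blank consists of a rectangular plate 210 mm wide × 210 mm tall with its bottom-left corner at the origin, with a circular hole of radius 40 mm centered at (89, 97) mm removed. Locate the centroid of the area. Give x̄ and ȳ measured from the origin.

plate: A = 210 × 210 = 44100.00, centroid at (105.00, 105.00).
hole: A = −π·40² = -5026.55, centroid at (89.00, 97.00).
ΣA = 39073.45 mm², ΣAx̄ = 4183137.21 mm³, ΣAȳ = 4142924.82 mm³.
x̄ = 4183137.21/39073.45 = 107.06 mm; ȳ = 4142924.82/39073.45 = 106.03 mm.

x̄ = 107.06 mm, ȳ = 106.03 mm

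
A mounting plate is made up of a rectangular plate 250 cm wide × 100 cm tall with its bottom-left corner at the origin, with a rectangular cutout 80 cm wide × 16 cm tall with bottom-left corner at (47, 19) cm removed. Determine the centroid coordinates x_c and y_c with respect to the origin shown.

plate: A = 250 × 100 = 25000.00, centroid at (125.00, 50.00).
hole: A = −(80 × 16) = -1280.00, centroid at (87.00, 27.00).
ΣA = 23720.00 cm², ΣAx_c = 3013640.00 cm³, ΣAy_c = 1215440.00 cm³.
x_c = 3013640.00/23720.00 = 127.05 cm; y_c = 1215440.00/23720.00 = 51.24 cm.

x_c = 127.05 cm, y_c = 51.24 cm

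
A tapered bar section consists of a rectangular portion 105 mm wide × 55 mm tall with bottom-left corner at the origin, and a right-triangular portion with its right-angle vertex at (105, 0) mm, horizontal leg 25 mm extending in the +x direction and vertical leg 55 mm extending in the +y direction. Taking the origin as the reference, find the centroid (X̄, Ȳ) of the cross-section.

rectangular portion: A = 105 × 55 = 5775.00, centroid at (52.50, 27.50).
triangular portion: A = ½·25·55 = 687.50, centroid at (113.33, 18.33).
ΣA = 6462.50 mm², ΣAX̄ = 381104.17 mm³, ΣAȲ = 171416.67 mm³.
X̄ = 381104.17/6462.50 = 58.97 mm; Ȳ = 171416.67/6462.50 = 26.52 mm.

X̄ = 58.97 mm, Ȳ = 26.52 mm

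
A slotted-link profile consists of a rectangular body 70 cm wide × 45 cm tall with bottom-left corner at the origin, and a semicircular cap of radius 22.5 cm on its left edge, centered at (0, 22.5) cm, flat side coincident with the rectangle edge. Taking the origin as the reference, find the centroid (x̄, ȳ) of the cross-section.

rectangular body: A = 70 × 45 = 3150.00, centroid at (35.00, 22.50).
semicircular end: A = ½π·22.5² = 795.22, centroid at (-9.55, 22.50).
ΣA = 3945.22 cm²
ΣAx̄ = (3150.00)(35.00) + (795.22)(-9.55) = 102656.25 cm³
ΣAȳ = (3150.00)(22.50) + (795.22)(22.50) = 88767.35 cm³
x̄ = 102656.25 / 3945.22 = 26.02 cm
ȳ = 88767.35 / 3945.22 = 22.50 cm

x̄ = 26.02 cm, ȳ = 22.50 cm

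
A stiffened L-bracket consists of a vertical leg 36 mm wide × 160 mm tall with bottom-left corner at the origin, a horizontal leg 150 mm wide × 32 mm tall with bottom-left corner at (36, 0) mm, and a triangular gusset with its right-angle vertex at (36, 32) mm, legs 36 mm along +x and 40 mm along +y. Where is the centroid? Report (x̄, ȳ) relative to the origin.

vertical leg: A = 36 × 160 = 5760.00, centroid at (18.00, 80.00).
horizontal leg: A = 150 × 32 = 4800.00, centroid at (111.00, 16.00).
gusset: A = ½·36·40 = 720.00, centroid at (48.00, 45.33).
ΣA = 11280.00 mm²
ΣAx̄ = (5760.00)(18.00) + (4800.00)(111.00) + (720.00)(48.00) = 671040.00 mm³
ΣAȳ = (5760.00)(80.00) + (4800.00)(16.00) + (720.00)(45.33) = 570240.00 mm³
x̄ = 671040.00 / 11280.00 = 59.49 mm
ȳ = 570240.00 / 11280.00 = 50.55 mm

x̄ = 59.49 mm, ȳ = 50.55 mm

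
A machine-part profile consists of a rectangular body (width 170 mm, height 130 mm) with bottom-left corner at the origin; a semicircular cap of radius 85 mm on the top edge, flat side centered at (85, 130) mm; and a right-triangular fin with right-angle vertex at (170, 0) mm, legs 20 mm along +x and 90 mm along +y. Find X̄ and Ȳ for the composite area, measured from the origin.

X̄ = 87.40 mm, Ȳ = 97.48 mm

rectangular body: A = 170 × 130 = 22100.00, centroid at (85.00, 65.00).
semicircular top: A = ½π·85² = 11349.00, centroid at (85.00, 166.08).
triangular fin: A = ½·20·90 = 900.00, centroid at (176.67, 30.00).
ΣA = 34349.00 mm², ΣAX̄ = 3002165.29 mm³, ΣAȲ = 3348287.12 mm³.
X̄ = 3002165.29/34349.00 = 87.40 mm; Ȳ = 3348287.12/34349.00 = 97.48 mm.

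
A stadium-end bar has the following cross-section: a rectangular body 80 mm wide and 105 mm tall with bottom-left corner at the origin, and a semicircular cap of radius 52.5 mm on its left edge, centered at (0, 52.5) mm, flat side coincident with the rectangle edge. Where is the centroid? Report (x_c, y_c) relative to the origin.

x_c = 18.82 mm, y_c = 52.50 mm

rectangular body: A = 80 × 105 = 8400.00, centroid at (40.00, 52.50).
semicircular end: A = ½π·52.5² = 4329.51, centroid at (-22.28, 52.50).
ΣA = 12729.51 mm², ΣAx_c = 239531.25 mm³, ΣAy_c = 668299.14 mm³.
x_c = 239531.25/12729.51 = 18.82 mm; y_c = 668299.14/12729.51 = 52.50 mm.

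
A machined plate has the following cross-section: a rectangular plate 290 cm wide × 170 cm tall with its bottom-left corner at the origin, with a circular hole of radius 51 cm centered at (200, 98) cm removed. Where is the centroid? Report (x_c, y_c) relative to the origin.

Part | A | x̄ᵢ | ȳᵢ | A·x̄ᵢ | A·ȳᵢ
plate | 49300.00 | 145.00 | 85.00 | 7148500.00 | 4190500.00
hole | -8171.28 | 200.00 | 98.00 | -1634256.50 | -800785.68
Σ | 41128.72 |  |  | 5514243.50 | 3389714.32
x_c = 5514243.50 / 41128.72 = 134.07 cm
y_c = 3389714.32 / 41128.72 = 82.42 cm

x_c = 134.07 cm, y_c = 82.42 cm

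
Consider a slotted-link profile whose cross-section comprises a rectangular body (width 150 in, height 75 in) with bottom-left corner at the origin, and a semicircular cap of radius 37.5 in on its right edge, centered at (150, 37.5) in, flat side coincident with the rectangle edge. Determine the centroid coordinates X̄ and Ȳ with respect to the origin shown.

rectangular body: A = 150 × 75 = 11250.00, centroid at (75.00, 37.50).
semicircular end: A = ½π·37.5² = 2208.93, centroid at (165.92, 37.50).
ΣA = 13458.93 in², ΣAX̄ = 1210246.10 in³, ΣAȲ = 504709.96 in³.
X̄ = 1210246.10/13458.93 = 89.92 in; Ȳ = 504709.96/13458.93 = 37.50 in.

X̄ = 89.92 in, Ȳ = 37.50 in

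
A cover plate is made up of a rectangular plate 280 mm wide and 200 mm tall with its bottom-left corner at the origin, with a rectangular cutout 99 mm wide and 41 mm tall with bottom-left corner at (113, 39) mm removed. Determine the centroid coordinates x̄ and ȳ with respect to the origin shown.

Part | A | x̄ᵢ | ȳᵢ | A·x̄ᵢ | A·ȳᵢ
plate | 56000.00 | 140.00 | 100.00 | 7840000.00 | 5600000.00
hole | -4059.00 | 162.50 | 59.50 | -659587.50 | -241510.50
Σ | 51941.00 |  |  | 7180412.50 | 5358489.50
x̄ = 7180412.50 / 51941.00 = 138.24 mm
ȳ = 5358489.50 / 51941.00 = 103.16 mm

x̄ = 138.24 mm, ȳ = 103.16 mm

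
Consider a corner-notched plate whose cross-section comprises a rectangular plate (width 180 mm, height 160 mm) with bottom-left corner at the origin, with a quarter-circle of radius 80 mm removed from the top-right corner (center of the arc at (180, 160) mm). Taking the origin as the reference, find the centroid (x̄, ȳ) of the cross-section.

x̄ = 78.15 mm, ȳ = 70.26 mm

plate: A = 180 × 160 = 28800.00, centroid at (90.00, 80.00).
removed quarter-circle: A = −¼π·80² = -5026.55, centroid at (146.05, 126.05).
ΣA = 23773.45 mm²
ΣAx̄ = (28800.00)(90.00) + (-5026.55)(146.05) = 1857887.98 mm³
ΣAȳ = (28800.00)(80.00) + (-5026.55)(126.05) = 1670418.95 mm³
x̄ = 1857887.98 / 23773.45 = 78.15 mm
ȳ = 1670418.95 / 23773.45 = 70.26 mm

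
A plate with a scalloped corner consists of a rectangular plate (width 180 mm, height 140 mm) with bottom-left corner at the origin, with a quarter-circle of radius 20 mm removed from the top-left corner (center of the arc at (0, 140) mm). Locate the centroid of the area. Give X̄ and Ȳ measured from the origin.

plate: A = 180 × 140 = 25200.00, centroid at (90.00, 70.00).
removed quarter-circle: A = −¼π·20² = -314.16, centroid at (8.49, 131.51).
ΣA = 24885.84 mm², ΣAX̄ = 2265333.33 mm³, ΣAȲ = 1722684.37 mm³.
X̄ = 2265333.33/24885.84 = 91.03 mm; Ȳ = 1722684.37/24885.84 = 69.22 mm.

X̄ = 91.03 mm, Ȳ = 69.22 mm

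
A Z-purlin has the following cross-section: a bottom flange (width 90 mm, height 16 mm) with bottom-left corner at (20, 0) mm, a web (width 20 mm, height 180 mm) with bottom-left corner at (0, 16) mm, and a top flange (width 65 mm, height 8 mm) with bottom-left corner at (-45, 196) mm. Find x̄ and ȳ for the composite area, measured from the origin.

bottom flange: A = 90 × 16 = 1440.00, centroid at (65.00, 8.00).
web: A = 20 × 180 = 3600.00, centroid at (10.00, 106.00).
top flange: A = 65 × 8 = 520.00, centroid at (-12.50, 200.00).
ΣA = 5560.00 mm², ΣAx̄ = 123100.00 mm³, ΣAȳ = 497120.00 mm³.
x̄ = 123100.00/5560.00 = 22.14 mm; ȳ = 497120.00/5560.00 = 89.41 mm.

x̄ = 22.14 mm, ȳ = 89.41 mm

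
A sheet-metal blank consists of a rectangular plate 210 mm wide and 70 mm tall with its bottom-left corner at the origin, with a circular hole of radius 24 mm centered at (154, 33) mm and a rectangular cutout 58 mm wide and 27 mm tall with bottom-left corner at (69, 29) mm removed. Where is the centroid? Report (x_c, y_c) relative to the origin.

Part | A | x̄ᵢ | ȳᵢ | A·x̄ᵢ | A·ȳᵢ
plate | 14700.00 | 105.00 | 35.00 | 1543500.00 | 514500.00
hole 1 | -1809.56 | 154.00 | 33.00 | -278671.83 | -59715.39
hole 2 | -1566.00 | 98.00 | 42.50 | -153468.00 | -66555.00
Σ | 11324.44 |  |  | 1111360.17 | 388229.61
x_c = 1111360.17 / 11324.44 = 98.14 mm
y_c = 388229.61 / 11324.44 = 34.28 mm

x_c = 98.14 mm, y_c = 34.28 mm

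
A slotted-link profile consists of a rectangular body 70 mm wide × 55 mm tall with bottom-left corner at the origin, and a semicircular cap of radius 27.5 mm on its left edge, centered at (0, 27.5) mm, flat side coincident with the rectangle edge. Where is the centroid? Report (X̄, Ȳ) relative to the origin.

X̄ = 24.00 mm, Ȳ = 27.50 mm

rectangular body: A = 70 × 55 = 3850.00, centroid at (35.00, 27.50).
semicircular end: A = ½π·27.5² = 1187.91, centroid at (-11.67, 27.50).
ΣA = 5037.91 mm², ΣAX̄ = 120885.42 mm³, ΣAȲ = 138542.65 mm³.
X̄ = 120885.42/5037.91 = 24.00 mm; Ȳ = 138542.65/5037.91 = 27.50 mm.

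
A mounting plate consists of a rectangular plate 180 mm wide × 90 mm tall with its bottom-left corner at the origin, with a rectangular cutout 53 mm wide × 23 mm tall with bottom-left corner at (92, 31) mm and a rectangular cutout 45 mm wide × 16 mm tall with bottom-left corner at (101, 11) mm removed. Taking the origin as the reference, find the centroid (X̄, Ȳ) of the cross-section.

X̄ = 85.87 mm, Ȳ = 46.53 mm

plate: A = 180 × 90 = 16200.00, centroid at (90.00, 45.00).
hole 1: A = −(53 × 23) = -1219.00, centroid at (118.50, 42.50).
hole 2: A = −(45 × 16) = -720.00, centroid at (123.50, 19.00).
ΣA = 14261.00 mm², ΣAX̄ = 1224628.50 mm³, ΣAȲ = 663512.50 mm³.
X̄ = 1224628.50/14261.00 = 85.87 mm; Ȳ = 663512.50/14261.00 = 46.53 mm.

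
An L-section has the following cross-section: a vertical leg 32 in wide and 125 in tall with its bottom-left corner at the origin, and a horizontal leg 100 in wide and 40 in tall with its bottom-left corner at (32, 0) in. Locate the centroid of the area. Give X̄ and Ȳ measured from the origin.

X̄ = 49.00 in, Ȳ = 41.25 in

Part | A | x̄ᵢ | ȳᵢ | A·x̄ᵢ | A·ȳᵢ
vertical leg | 4000.00 | 16.00 | 62.50 | 64000.00 | 250000.00
horizontal leg | 4000.00 | 82.00 | 20.00 | 328000.00 | 80000.00
Σ | 8000.00 |  |  | 392000.00 | 330000.00
X̄ = 392000.00 / 8000.00 = 49.00 in
Ȳ = 330000.00 / 8000.00 = 41.25 in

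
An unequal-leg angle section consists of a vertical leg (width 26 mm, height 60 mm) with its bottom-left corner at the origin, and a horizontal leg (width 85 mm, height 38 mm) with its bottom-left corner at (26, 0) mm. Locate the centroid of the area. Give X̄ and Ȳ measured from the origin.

vertical leg: A = 26 × 60 = 1560.00, centroid at (13.00, 30.00).
horizontal leg: A = 85 × 38 = 3230.00, centroid at (68.50, 19.00).
ΣA = 4790.00 mm², ΣAX̄ = 241535.00 mm³, ΣAȲ = 108170.00 mm³.
X̄ = 241535.00/4790.00 = 50.42 mm; Ȳ = 108170.00/4790.00 = 22.58 mm.

X̄ = 50.42 mm, Ȳ = 22.58 mm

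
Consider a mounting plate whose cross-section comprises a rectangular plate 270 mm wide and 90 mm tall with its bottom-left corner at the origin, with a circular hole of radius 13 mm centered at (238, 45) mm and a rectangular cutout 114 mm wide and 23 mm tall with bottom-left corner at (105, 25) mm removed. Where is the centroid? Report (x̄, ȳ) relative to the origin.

x̄ = 129.07 mm, ȳ = 46.05 mm

plate: A = 270 × 90 = 24300.00, centroid at (135.00, 45.00).
hole 1: A = −π·13² = -530.93, centroid at (238.00, 45.00).
hole 2: A = −(114 × 23) = -2622.00, centroid at (162.00, 36.50).
ΣA = 21147.07 mm², ΣAx̄ = 2729374.86 mm³, ΣAȳ = 973905.19 mm³.
x̄ = 2729374.86/21147.07 = 129.07 mm; ȳ = 973905.19/21147.07 = 46.05 mm.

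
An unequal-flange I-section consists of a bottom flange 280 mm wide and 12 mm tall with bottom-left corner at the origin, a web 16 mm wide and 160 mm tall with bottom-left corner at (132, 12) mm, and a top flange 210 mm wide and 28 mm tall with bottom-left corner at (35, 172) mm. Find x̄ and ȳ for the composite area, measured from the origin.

x̄ = 140.00 mm, ȳ = 114.35 mm

bottom flange: A = 280 × 12 = 3360.00, centroid at (140.00, 6.00).
web: A = 16 × 160 = 2560.00, centroid at (140.00, 92.00).
top flange: A = 210 × 28 = 5880.00, centroid at (140.00, 186.00).
ΣA = 11800.00 mm²
ΣAx̄ = (3360.00)(140.00) + (2560.00)(140.00) + (5880.00)(140.00) = 1652000.00 mm³
ΣAȳ = (3360.00)(6.00) + (2560.00)(92.00) + (5880.00)(186.00) = 1349360.00 mm³
x̄ = 1652000.00 / 11800.00 = 140.00 mm
ȳ = 1349360.00 / 11800.00 = 114.35 mm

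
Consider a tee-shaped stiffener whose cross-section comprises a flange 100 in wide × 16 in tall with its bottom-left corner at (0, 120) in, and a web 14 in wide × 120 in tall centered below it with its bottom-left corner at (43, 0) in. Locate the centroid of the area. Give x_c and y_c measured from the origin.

web: A = 14 × 120 = 1680.00, centroid at (50.00, 60.00).
flange: A = 100 × 16 = 1600.00, centroid at (50.00, 128.00).
ΣA = 3280.00 in², ΣAx_c = 164000.00 in³, ΣAy_c = 305600.00 in³.
x_c = 164000.00/3280.00 = 50.00 in; y_c = 305600.00/3280.00 = 93.17 in.

x_c = 50.00 in, y_c = 93.17 in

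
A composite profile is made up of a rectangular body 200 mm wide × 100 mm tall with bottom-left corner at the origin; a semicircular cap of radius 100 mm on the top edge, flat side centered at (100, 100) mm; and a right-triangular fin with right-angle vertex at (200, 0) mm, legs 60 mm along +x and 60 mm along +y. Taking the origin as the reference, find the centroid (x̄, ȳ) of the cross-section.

x̄ = 105.76 mm, ȳ = 87.27 mm

Part | A | x̄ᵢ | ȳᵢ | A·x̄ᵢ | A·ȳᵢ
rectangular body | 20000.00 | 100.00 | 50.00 | 2000000.00 | 1000000.00
semicircular top | 15707.96 | 100.00 | 142.44 | 1570796.33 | 2237462.99
triangular fin | 1800.00 | 220.00 | 20.00 | 396000.00 | 36000.00
Σ | 37507.96 |  |  | 3966796.33 | 3273462.99
x̄ = 3966796.33 / 37507.96 = 105.76 mm
ȳ = 3273462.99 / 37507.96 = 87.27 mm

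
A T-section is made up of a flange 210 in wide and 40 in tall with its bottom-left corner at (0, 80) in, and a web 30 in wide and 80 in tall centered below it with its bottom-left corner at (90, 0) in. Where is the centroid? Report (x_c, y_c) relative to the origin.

web: A = 30 × 80 = 2400.00, centroid at (105.00, 40.00).
flange: A = 210 × 40 = 8400.00, centroid at (105.00, 100.00).
ΣA = 10800.00 in²
ΣAx_c = (2400.00)(105.00) + (8400.00)(105.00) = 1134000.00 in³
ΣAy_c = (2400.00)(40.00) + (8400.00)(100.00) = 936000.00 in³
x_c = 1134000.00 / 10800.00 = 105.00 in
y_c = 936000.00 / 10800.00 = 86.67 in

x_c = 105.00 in, y_c = 86.67 in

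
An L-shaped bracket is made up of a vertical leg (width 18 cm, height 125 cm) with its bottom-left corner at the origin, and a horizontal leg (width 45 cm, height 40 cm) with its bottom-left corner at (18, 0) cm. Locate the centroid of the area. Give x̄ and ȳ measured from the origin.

Part | A | x̄ᵢ | ȳᵢ | A·x̄ᵢ | A·ȳᵢ
vertical leg | 2250.00 | 9.00 | 62.50 | 20250.00 | 140625.00
horizontal leg | 1800.00 | 40.50 | 20.00 | 72900.00 | 36000.00
Σ | 4050.00 |  |  | 93150.00 | 176625.00
x̄ = 93150.00 / 4050.00 = 23.00 cm
ȳ = 176625.00 / 4050.00 = 43.61 cm

x̄ = 23.00 cm, ȳ = 43.61 cm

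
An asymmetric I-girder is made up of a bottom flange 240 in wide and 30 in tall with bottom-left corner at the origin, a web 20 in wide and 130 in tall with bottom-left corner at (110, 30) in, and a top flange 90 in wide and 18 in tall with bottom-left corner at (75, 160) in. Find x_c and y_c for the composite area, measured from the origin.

bottom flange: A = 240 × 30 = 7200.00, centroid at (120.00, 15.00).
web: A = 20 × 130 = 2600.00, centroid at (120.00, 95.00).
top flange: A = 90 × 18 = 1620.00, centroid at (120.00, 169.00).
ΣA = 11420.00 in², ΣAx_c = 1370400.00 in³, ΣAy_c = 628780.00 in³.
x_c = 1370400.00/11420.00 = 120.00 in; y_c = 628780.00/11420.00 = 55.06 in.

x_c = 120.00 in, y_c = 55.06 in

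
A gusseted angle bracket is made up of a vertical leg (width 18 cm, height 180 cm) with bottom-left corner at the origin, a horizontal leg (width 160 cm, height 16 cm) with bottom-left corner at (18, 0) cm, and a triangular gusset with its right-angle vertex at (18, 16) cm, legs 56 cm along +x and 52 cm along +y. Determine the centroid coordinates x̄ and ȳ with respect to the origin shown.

Part | A | x̄ᵢ | ȳᵢ | A·x̄ᵢ | A·ȳᵢ
vertical leg | 3240.00 | 9.00 | 90.00 | 29160.00 | 291600.00
horizontal leg | 2560.00 | 98.00 | 8.00 | 250880.00 | 20480.00
gusset | 1456.00 | 36.67 | 33.33 | 53386.67 | 48533.33
Σ | 7256.00 |  |  | 333426.67 | 360613.33
x̄ = 333426.67 / 7256.00 = 45.95 cm
ȳ = 360613.33 / 7256.00 = 49.70 cm

x̄ = 45.95 cm, ȳ = 49.70 cm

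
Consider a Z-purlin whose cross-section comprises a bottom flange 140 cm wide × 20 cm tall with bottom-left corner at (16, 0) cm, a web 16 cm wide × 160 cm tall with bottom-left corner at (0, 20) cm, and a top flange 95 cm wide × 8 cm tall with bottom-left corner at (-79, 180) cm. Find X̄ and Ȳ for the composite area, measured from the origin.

X̄ = 38.78 cm, Ȳ = 69.25 cm

Part | A | x̄ᵢ | ȳᵢ | A·x̄ᵢ | A·ȳᵢ
bottom flange | 2800.00 | 86.00 | 10.00 | 240800.00 | 28000.00
web | 2560.00 | 8.00 | 100.00 | 20480.00 | 256000.00
top flange | 760.00 | -31.50 | 184.00 | -23940.00 | 139840.00
Σ | 6120.00 |  |  | 237340.00 | 423840.00
X̄ = 237340.00 / 6120.00 = 38.78 cm
Ȳ = 423840.00 / 6120.00 = 69.25 cm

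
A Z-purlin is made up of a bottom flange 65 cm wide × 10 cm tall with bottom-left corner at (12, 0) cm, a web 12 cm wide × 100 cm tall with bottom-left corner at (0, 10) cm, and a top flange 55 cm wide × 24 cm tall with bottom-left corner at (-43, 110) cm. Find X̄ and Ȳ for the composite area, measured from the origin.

X̄ = 4.94 cm, Ȳ = 74.54 cm

Part | A | x̄ᵢ | ȳᵢ | A·x̄ᵢ | A·ȳᵢ
bottom flange | 650.00 | 44.50 | 5.00 | 28925.00 | 3250.00
web | 1200.00 | 6.00 | 60.00 | 7200.00 | 72000.00
top flange | 1320.00 | -15.50 | 122.00 | -20460.00 | 161040.00
Σ | 3170.00 |  |  | 15665.00 | 236290.00
X̄ = 15665.00 / 3170.00 = 4.94 cm
Ȳ = 236290.00 / 3170.00 = 74.54 cm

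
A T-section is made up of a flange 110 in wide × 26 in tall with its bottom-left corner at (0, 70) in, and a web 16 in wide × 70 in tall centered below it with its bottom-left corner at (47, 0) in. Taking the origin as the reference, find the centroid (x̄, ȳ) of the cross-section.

x̄ = 55.00 in, ȳ = 69.49 in

Part | A | x̄ᵢ | ȳᵢ | A·x̄ᵢ | A·ȳᵢ
web | 1120.00 | 55.00 | 35.00 | 61600.00 | 39200.00
flange | 2860.00 | 55.00 | 83.00 | 157300.00 | 237380.00
Σ | 3980.00 |  |  | 218900.00 | 276580.00
x̄ = 218900.00 / 3980.00 = 55.00 in
ȳ = 276580.00 / 3980.00 = 69.49 in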